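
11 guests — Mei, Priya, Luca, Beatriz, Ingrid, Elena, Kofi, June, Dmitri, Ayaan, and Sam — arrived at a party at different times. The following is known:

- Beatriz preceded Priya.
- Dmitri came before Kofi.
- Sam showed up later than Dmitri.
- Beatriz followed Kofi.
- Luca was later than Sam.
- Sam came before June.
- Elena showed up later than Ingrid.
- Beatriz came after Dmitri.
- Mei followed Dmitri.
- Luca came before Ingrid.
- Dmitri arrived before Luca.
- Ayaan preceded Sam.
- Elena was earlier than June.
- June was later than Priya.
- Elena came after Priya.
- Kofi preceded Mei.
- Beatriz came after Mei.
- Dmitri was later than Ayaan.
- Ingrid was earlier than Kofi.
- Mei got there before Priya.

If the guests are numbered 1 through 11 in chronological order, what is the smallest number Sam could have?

Ayaan and Dmitri must both come before Sam — 2 forced predecessors.
Nothing else is forced ahead of Sam, so their earliest slot is position 2 + 1 = 3.

3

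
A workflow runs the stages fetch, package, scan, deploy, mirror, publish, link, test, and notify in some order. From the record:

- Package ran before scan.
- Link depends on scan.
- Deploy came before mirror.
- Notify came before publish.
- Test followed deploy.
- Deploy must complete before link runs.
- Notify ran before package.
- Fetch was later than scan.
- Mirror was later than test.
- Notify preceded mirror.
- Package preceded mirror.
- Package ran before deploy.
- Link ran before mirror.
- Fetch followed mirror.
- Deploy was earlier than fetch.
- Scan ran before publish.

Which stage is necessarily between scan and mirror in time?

link

Tracing the constraints gives scan → link → mirror, so link sits after scan and before mirror.
No other stage is forced both after scan and before mirror.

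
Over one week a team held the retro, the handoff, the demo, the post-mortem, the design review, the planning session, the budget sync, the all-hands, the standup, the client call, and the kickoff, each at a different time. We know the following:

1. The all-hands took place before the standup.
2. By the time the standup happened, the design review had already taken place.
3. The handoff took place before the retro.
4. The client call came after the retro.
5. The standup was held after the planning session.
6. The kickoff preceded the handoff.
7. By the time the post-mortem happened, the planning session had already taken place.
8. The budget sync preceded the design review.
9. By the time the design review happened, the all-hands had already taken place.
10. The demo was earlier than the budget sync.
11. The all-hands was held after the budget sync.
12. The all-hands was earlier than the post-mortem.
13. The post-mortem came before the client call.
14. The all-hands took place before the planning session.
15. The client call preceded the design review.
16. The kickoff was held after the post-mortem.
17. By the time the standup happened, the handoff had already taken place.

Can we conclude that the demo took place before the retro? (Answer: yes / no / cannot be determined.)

Chain the constraints: the demo → the budget sync → the all-hands → the post-mortem → the kickoff → the handoff → the retro. Each link is directly stated, so the demo comes before the retro.

yes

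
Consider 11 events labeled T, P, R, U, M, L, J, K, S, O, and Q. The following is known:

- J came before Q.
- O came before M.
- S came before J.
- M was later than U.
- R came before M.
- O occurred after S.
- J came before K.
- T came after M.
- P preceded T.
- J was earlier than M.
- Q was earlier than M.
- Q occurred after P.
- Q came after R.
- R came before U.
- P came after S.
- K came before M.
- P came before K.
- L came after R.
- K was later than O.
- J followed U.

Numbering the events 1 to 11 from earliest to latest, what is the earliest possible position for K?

7

J, O, P, R, S, and U must all come before K — 6 forced predecessors.
Nothing else is forced ahead of K, so its earliest slot is position 6 + 1 = 7.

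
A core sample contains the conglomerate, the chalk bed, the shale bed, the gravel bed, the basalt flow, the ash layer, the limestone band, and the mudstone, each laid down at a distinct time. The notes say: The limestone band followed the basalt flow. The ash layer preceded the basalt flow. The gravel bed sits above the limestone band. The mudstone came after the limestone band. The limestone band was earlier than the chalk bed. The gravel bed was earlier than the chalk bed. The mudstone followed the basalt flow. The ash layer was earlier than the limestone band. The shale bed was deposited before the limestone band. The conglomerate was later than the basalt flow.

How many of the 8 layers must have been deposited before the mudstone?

4

Directly stated before the mudstone: the basalt flow and the limestone band.
The ash layer reaches the mudstone via the ash layer → the limestone band → the mudstone.
The shale bed reaches the mudstone via the shale bed → the limestone band → the mudstone.
That's the ash layer, the basalt flow, the limestone band, and the shale bed — 4 in all.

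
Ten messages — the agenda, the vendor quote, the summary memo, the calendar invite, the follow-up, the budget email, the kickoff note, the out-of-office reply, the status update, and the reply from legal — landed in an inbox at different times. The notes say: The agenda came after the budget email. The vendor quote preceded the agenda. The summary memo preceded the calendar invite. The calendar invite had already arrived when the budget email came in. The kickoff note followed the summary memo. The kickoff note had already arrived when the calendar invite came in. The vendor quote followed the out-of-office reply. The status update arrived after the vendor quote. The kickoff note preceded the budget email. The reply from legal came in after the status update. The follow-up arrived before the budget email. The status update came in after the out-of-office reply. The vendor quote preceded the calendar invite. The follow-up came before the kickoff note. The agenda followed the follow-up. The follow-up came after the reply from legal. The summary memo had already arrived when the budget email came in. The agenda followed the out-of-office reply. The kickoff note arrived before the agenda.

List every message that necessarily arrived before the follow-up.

the out-of-office reply, the reply from legal, the status update, the vendor quote

Directly stated before the follow-up: the reply from legal.
The out-of-office reply reaches the follow-up via the out-of-office reply → the status update → the reply from legal → the follow-up.
The status update reaches the follow-up via the status update → the reply from legal → the follow-up.
The vendor quote reaches the follow-up via the vendor quote → the status update → the reply from legal → the follow-up.
No chain forces the agenda (or any of the others) ahead of the follow-up.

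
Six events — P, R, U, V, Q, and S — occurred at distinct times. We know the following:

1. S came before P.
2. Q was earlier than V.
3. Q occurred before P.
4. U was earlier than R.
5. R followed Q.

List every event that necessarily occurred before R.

Q, U

Directly stated before R: Q and U.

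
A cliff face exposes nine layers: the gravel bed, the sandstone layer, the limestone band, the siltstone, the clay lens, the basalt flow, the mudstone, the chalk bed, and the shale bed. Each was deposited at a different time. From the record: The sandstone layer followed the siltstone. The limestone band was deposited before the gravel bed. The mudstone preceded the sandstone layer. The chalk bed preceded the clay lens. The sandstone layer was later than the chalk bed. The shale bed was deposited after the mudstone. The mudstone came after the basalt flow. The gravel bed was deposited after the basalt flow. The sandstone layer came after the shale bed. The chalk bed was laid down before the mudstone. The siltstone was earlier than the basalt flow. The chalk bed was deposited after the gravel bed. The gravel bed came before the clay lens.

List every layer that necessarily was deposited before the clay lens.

Directly stated before the clay lens: the chalk bed and the gravel bed.
The basalt flow reaches the clay lens via the basalt flow → the gravel bed → the clay lens.
The limestone band reaches the clay lens via the limestone band → the gravel bed → the clay lens.
The siltstone reaches the clay lens via the siltstone → the basalt flow → the gravel bed → the clay lens.
No chain forces the sandstone layer (or any of the others) ahead of the clay lens.

the basalt flow, the chalk bed, the gravel bed, the limestone band, the siltstone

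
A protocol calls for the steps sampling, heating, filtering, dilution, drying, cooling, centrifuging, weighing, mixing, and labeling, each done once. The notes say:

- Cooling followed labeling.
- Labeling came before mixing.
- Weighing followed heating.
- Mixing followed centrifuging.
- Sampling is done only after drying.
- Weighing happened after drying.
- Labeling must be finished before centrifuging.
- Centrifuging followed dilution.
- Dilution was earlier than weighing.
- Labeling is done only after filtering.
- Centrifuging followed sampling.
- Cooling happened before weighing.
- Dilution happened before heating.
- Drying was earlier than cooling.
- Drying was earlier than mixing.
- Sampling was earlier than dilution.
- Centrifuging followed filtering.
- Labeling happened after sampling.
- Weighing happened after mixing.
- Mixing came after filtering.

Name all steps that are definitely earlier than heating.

Directly stated before heating: dilution.
Drying reaches heating via drying → sampling → dilution → heating.
Sampling reaches heating via sampling → dilution → heating.

dilution, drying, sampling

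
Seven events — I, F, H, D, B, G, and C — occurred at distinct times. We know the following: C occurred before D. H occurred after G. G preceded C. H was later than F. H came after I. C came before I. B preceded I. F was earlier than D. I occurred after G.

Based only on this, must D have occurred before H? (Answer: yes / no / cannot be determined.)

cannot be determined

No chain of stated constraints runs from D to H, and none runs from H to D either.
So the relative order of D and H is not fixed by the given facts.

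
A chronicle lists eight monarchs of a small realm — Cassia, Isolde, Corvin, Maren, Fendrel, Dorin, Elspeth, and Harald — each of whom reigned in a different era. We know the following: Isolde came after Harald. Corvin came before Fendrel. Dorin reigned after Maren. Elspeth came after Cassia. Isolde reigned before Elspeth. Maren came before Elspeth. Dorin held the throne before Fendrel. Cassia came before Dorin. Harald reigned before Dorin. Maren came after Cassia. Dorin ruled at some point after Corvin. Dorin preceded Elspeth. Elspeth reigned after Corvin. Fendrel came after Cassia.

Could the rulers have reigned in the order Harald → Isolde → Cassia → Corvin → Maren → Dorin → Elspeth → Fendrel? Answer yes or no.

yes

Check each stated constraint against the proposed order — e.g. Harald is ahead of Dorin; Isolde is ahead of Elspeth. Every pair is in the required order; nothing is violated.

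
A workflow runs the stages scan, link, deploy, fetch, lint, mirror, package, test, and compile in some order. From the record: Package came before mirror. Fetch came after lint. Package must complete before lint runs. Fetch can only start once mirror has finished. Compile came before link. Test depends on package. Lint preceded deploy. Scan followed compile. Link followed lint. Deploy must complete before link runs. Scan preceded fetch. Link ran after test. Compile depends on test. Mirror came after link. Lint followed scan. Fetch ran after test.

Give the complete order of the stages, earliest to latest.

package, test, compile, scan, lint, deploy, link, mirror, fetch

The constraints fix every adjacent pair, so only one ordering works:
package → test → compile → scan → lint → deploy → link → mirror → fetch.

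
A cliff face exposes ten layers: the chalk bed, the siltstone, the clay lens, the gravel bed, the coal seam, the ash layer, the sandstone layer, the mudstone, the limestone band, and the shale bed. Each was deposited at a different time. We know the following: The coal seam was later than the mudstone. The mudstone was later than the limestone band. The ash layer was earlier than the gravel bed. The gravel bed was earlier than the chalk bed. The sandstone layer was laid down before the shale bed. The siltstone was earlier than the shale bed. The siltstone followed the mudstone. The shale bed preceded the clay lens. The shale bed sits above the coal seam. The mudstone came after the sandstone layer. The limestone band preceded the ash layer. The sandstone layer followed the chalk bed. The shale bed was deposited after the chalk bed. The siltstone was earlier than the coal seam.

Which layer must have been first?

the limestone band

The limestone band has a chain of constraints placing it before every other layer, so the limestone band must be first.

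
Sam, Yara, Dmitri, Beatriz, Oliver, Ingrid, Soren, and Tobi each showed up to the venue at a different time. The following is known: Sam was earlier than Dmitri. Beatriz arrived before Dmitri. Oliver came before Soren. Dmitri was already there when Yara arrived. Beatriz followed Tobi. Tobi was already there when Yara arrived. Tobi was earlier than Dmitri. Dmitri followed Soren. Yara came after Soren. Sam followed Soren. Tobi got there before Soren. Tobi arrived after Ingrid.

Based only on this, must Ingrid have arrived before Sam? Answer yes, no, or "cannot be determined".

yes

Chain the constraints: Ingrid → Tobi → Soren → Sam. Each link is directly stated, so Ingrid comes before Sam.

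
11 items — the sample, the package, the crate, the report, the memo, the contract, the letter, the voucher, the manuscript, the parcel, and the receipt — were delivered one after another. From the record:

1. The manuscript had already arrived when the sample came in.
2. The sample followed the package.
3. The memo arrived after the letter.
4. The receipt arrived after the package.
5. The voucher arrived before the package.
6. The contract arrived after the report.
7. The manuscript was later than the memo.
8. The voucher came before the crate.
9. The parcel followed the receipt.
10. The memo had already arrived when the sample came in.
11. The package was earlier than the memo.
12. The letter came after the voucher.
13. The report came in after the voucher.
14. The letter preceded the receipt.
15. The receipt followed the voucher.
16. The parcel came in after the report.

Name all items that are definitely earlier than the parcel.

Directly stated before the parcel: the receipt and the report.
The letter reaches the parcel via the letter → the receipt → the parcel.
The package reaches the parcel via the package → the receipt → the parcel.
The voucher reaches the parcel via the voucher → the report → the parcel.

the letter, the package, the receipt, the report, the voucher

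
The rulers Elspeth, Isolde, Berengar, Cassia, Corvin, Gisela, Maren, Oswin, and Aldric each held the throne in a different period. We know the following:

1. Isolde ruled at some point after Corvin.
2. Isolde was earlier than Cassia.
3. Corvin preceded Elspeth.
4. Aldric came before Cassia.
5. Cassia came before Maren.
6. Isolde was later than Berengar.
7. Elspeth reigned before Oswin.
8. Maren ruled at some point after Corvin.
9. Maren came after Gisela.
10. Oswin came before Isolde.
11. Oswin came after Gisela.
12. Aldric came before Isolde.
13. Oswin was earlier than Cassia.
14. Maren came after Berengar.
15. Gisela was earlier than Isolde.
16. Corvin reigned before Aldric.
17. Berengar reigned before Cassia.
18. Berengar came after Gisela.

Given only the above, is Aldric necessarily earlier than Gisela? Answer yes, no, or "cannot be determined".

cannot be determined

No chain of stated constraints runs from Aldric to Gisela, and none runs from Gisela to Aldric either.
So the relative order of Aldric and Gisela is not fixed by the given facts.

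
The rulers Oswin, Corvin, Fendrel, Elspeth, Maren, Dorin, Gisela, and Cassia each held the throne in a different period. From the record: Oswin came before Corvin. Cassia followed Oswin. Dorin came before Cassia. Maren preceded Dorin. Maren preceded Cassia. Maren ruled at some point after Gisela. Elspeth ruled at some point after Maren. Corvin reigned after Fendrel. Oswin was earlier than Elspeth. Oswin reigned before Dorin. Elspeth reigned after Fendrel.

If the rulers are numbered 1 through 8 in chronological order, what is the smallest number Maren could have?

2

Gisela must come before Maren — 1 forced predecessor.
Nothing else is forced ahead of Maren, so their earliest slot is position 1 + 1 = 2.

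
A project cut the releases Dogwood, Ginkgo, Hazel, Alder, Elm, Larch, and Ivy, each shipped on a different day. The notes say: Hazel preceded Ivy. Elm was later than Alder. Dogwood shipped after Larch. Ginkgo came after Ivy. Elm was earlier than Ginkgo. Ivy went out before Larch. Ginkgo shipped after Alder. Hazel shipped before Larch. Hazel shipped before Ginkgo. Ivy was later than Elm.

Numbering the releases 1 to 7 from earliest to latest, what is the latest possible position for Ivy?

4

Ivy must come before Dogwood, Ginkgo, and Larch — 3 releases forced after it.
Everything else can be placed before Ivy in some valid order, so Ivy can sit as late as position 7 − 3 = 4.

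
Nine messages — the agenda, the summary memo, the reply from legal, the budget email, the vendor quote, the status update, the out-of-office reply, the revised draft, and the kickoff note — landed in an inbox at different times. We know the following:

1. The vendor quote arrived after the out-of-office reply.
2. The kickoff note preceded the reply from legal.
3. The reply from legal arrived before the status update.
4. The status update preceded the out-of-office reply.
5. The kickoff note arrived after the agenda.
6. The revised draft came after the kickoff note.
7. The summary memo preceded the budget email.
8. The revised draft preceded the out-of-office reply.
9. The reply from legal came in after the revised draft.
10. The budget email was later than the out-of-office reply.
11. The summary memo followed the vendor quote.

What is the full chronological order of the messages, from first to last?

the agenda, the kickoff note, the revised draft, the reply from legal, the status update, the out-of-office reply, the vendor quote, the summary memo, the budget email

The constraints fix every adjacent pair, so only one ordering works:
the agenda → the kickoff note → the revised draft → the reply from legal → the status update → the out-of-office reply → the vendor quote → the summary memo → the budget email.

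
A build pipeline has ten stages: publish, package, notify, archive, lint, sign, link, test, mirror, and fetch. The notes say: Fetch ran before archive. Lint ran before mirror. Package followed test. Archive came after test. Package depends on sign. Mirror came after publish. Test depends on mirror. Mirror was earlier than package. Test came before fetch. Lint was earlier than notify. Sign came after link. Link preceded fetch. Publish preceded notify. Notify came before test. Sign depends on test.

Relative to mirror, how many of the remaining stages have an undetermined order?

Forced before mirror: lint and publish; forced after mirror: archive, fetch, package, sign, and test.
That leaves link and notify with no forced order relative to mirror — 2.

2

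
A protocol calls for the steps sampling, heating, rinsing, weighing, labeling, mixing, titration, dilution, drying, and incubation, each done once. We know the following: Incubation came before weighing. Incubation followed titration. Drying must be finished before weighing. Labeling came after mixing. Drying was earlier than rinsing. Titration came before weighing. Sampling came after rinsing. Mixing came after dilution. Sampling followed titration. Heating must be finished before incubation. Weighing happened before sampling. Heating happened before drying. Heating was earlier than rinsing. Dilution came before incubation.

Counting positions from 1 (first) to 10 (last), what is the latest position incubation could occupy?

Incubation must come before sampling and weighing — 2 steps forced after it.
Everything else can be placed before incubation in some valid order, so incubation can sit as late as position 10 − 2 = 8.

8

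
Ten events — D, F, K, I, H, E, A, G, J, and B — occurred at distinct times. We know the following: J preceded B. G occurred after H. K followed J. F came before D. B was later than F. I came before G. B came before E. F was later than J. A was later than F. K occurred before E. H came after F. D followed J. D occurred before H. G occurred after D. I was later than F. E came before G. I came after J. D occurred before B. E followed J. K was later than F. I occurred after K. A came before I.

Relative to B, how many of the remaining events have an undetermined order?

Forced before B: D, F, and J; forced after B: E and G.
That leaves A, H, I, and K with no forced order relative to B — 4.

4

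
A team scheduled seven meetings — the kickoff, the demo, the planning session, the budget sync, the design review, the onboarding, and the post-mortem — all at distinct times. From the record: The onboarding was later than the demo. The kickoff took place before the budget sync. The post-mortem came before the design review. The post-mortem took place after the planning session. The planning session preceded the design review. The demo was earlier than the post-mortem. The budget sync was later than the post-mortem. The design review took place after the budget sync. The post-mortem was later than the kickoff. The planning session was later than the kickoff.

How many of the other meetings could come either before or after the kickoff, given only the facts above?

2

Forced after the kickoff: the budget sync, the design review, the planning session, and the post-mortem.
That leaves the demo and the onboarding with no forced order relative to the kickoff — 2.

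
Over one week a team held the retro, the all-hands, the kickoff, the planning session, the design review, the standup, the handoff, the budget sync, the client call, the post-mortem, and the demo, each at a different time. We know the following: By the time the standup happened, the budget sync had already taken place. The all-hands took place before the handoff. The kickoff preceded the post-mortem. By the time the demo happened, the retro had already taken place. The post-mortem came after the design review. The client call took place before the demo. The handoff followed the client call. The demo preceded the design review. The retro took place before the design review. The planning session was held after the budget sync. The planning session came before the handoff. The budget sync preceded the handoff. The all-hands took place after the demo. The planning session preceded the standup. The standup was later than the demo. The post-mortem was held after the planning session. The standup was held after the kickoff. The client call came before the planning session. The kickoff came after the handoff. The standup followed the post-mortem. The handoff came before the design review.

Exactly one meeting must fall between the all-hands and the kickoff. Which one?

Tracing the constraints gives the all-hands → the handoff → the kickoff, so the handoff sits after the all-hands and before the kickoff.
No other meeting is forced both after the all-hands and before the kickoff.

the handoff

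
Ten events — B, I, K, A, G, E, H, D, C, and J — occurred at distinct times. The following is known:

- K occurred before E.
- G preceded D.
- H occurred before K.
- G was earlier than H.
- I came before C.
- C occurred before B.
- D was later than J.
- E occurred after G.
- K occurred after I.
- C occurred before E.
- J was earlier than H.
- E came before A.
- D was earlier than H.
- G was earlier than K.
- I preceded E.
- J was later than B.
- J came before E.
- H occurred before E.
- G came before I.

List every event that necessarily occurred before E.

Directly stated before E: C, G, H, I, J, and K.
B reaches E via B → J → E.
D reaches E via D → H → E.

B, C, D, G, H, I, J, K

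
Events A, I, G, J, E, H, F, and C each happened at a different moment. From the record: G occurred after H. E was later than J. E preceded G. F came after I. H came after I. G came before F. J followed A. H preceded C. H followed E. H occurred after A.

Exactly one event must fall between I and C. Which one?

H

Tracing the constraints gives I → H → C, so H sits after I and before C.
No other event is forced both after I and before C.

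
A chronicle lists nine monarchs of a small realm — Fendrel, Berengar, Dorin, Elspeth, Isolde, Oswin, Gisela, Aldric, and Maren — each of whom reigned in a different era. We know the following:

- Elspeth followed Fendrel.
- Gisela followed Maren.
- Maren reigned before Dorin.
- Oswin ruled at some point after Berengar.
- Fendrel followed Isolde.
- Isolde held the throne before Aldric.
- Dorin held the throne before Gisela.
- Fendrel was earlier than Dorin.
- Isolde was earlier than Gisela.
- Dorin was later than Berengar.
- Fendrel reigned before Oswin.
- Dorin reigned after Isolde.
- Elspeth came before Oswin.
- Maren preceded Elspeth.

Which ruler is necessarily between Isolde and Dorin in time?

Tracing the constraints gives Isolde → Fendrel → Dorin, so Fendrel sits after Isolde and before Dorin.
No other ruler is forced both after Isolde and before Dorin.

Fendrel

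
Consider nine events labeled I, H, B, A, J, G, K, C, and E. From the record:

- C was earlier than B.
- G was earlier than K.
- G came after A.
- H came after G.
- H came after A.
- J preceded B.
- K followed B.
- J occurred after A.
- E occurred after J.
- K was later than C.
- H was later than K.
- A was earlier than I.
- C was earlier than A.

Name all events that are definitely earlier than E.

A, C, J

Directly stated before E: J.
A reaches E via A → J → E.
C reaches E via C → A → J → E.
No chain forces K (or any of the others) ahead of E.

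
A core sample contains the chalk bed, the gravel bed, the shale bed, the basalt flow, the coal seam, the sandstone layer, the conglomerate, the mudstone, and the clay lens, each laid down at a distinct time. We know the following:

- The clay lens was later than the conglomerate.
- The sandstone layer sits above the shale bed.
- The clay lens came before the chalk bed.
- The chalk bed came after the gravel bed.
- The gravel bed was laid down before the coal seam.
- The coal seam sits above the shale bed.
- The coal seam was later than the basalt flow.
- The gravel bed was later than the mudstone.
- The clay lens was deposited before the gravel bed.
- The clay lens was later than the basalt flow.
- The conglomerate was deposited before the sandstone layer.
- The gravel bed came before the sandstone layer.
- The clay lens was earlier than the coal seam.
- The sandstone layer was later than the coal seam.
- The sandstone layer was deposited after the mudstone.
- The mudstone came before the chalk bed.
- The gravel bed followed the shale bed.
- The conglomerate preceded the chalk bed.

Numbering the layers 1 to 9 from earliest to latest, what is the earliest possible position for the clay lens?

The basalt flow and the conglomerate must both come before the clay lens — 2 forced predecessors.
Nothing else is forced ahead of the clay lens, so its earliest slot is position 2 + 1 = 3.

3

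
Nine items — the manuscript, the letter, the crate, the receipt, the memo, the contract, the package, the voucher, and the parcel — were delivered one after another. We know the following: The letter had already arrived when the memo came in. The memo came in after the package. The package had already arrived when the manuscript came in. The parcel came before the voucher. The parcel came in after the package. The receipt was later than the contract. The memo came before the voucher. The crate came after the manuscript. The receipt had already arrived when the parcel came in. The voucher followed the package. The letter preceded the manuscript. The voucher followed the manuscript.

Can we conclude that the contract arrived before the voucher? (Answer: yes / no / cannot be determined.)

yes

Chain the constraints: the contract → the receipt → the parcel → the voucher. Each link is directly stated, so the contract comes before the voucher.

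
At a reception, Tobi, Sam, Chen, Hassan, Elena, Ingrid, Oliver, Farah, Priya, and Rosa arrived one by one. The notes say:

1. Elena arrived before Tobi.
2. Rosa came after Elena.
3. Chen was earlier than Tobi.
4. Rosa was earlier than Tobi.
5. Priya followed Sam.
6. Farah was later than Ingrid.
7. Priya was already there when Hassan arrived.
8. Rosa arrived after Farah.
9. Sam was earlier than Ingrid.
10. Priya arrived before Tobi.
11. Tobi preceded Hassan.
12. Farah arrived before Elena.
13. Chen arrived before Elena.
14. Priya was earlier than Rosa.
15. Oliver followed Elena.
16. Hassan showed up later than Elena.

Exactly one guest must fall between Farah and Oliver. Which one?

Elena

Tracing the constraints gives Farah → Elena → Oliver, so Elena sits after Farah and before Oliver.
No other guest is forced both after Farah and before Oliver.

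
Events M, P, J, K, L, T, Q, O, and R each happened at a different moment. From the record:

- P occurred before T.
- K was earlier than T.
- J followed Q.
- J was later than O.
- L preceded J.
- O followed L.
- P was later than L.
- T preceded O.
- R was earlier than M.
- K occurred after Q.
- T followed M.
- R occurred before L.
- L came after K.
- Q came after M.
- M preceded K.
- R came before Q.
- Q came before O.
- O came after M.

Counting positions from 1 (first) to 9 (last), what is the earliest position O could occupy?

8

K, L, M, P, Q, R, and T must all come before O — 7 forced predecessors.
Nothing else is forced ahead of O, so its earliest slot is position 7 + 1 = 8.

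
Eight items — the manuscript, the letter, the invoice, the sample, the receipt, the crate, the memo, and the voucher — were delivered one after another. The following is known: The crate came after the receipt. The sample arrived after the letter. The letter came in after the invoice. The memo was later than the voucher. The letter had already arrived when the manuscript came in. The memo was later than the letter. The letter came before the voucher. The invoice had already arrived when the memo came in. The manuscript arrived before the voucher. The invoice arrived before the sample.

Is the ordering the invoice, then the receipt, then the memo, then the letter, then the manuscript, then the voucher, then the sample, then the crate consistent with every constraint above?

The constraints require the voucher before the memo, but in the proposed sequence the memo appears ahead of the voucher. That one violation is enough.

no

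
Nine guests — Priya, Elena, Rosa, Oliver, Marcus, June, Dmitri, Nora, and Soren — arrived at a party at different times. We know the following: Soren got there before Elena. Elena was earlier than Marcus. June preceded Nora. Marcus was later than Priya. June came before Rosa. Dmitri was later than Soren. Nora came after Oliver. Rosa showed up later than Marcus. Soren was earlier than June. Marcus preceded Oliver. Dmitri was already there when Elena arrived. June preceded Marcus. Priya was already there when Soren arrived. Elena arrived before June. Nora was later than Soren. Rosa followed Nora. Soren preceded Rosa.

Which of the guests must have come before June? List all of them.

Dmitri, Elena, Priya, Soren

Directly stated before June: Elena and Soren.
Dmitri reaches June via Dmitri → Elena → June.
Priya reaches June via Priya → Soren → June.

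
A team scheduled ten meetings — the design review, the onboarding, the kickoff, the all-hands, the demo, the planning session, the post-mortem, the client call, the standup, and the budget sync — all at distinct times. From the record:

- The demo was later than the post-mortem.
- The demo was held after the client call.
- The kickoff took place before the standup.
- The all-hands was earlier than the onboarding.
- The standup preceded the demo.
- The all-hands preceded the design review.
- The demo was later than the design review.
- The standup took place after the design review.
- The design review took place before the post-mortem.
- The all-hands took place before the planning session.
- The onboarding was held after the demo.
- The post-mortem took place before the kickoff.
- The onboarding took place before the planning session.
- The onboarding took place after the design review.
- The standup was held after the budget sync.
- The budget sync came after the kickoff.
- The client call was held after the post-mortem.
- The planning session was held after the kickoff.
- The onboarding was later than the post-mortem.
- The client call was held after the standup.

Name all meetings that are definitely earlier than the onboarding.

the all-hands, the budget sync, the client call, the demo, the design review, the kickoff, the post-mortem, the standup

Directly stated before the onboarding: the all-hands, the demo, the design review, and the post-mortem.
The budget sync reaches the onboarding via the budget sync → the standup → the demo → the onboarding.
The client call reaches the onboarding via the client call → the demo → the onboarding.
The kickoff reaches the onboarding via the kickoff → the standup → the demo → the onboarding.
Likewise the standup reaches the onboarding by chaining the stated constraints.
No chain forces the planning session ahead of the onboarding.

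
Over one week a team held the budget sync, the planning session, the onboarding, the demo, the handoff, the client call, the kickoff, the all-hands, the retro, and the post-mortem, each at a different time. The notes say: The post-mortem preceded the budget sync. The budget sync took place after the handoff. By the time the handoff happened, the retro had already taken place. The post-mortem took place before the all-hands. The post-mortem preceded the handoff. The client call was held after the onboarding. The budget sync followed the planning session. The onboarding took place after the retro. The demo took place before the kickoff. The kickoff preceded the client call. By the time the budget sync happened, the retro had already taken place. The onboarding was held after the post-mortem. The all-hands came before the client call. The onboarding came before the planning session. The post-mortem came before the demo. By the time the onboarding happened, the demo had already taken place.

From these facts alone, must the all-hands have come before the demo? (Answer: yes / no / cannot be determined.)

cannot be determined

No chain of stated constraints runs from the all-hands to the demo, and none runs from the demo to the all-hands either.
So the relative order of the all-hands and the demo is not fixed by the given facts.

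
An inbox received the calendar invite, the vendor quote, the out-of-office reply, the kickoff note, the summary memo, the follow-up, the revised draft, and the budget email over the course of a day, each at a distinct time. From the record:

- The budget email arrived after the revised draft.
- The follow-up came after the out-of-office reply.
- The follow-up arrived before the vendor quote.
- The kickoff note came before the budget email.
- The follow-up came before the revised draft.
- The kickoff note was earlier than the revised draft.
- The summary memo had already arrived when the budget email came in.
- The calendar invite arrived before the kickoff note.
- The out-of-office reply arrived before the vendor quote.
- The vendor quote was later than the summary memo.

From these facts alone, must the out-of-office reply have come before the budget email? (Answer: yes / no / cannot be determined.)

yes

Chain the constraints: the out-of-office reply → the follow-up → the revised draft → the budget email. Each link is directly stated, so the out-of-office reply comes before the budget email.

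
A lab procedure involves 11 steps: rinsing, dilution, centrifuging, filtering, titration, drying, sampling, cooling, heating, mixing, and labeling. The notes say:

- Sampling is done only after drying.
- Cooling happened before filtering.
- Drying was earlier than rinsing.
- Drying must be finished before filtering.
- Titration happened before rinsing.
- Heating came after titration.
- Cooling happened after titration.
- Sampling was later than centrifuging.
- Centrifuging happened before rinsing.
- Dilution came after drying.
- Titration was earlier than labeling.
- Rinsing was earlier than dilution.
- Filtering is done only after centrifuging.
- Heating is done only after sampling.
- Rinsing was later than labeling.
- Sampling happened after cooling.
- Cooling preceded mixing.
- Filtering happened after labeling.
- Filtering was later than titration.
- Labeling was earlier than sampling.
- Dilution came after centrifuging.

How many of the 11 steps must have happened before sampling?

Directly stated before sampling: centrifuging, cooling, drying, and labeling.
Titration reaches sampling via titration → cooling → sampling.
That's centrifuging, cooling, drying, labeling, and titration — 5 in all.

5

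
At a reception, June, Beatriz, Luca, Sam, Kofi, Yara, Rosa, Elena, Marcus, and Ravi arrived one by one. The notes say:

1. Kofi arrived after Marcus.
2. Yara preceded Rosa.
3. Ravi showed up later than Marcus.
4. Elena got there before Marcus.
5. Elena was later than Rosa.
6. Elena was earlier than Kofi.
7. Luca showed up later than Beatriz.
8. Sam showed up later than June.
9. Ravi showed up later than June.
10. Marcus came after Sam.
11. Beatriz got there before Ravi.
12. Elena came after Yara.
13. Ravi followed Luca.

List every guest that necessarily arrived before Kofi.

Directly stated before Kofi: Elena and Marcus.
June reaches Kofi via June → Sam → Marcus → Kofi.
Rosa reaches Kofi via Rosa → Elena → Kofi.
Sam reaches Kofi via Sam → Marcus → Kofi.
Likewise Yara reaches Kofi by chaining the stated constraints.
No chain forces Luca (or any of the others) ahead of Kofi.

Elena, June, Marcus, Rosa, Sam, Yara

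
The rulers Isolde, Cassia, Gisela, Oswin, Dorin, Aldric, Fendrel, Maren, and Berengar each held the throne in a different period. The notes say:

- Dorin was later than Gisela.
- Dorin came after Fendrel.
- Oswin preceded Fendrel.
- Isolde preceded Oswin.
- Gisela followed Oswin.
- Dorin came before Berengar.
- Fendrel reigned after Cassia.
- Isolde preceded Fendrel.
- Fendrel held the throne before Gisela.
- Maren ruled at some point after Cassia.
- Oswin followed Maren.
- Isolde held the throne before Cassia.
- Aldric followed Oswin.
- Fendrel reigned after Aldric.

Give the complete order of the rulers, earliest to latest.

The constraints fix every adjacent pair, so only one ordering works:
Isolde → Cassia → Maren → Oswin → Aldric → Fendrel → Gisela → Dorin → Berengar.

Isolde, Cassia, Maren, Oswin, Aldric, Fendrel, Gisela, Dorin, Berengar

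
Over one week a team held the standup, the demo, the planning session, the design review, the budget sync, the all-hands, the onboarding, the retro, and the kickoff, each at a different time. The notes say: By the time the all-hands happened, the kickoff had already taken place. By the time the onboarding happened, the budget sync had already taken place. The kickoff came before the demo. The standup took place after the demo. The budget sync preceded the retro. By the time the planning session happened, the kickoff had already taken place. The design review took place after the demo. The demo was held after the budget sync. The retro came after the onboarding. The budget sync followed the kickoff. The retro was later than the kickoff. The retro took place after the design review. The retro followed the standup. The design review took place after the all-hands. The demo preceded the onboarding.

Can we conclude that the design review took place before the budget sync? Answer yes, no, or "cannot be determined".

Tracing the constraints gives the budget sync → the demo → the design review, so the budget sync must come before the design review.
That means the design review cannot be before the budget sync.

no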